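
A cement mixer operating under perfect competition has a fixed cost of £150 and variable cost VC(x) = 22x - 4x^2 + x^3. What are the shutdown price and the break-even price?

Shutdown price = £18; break-even price = £57

AVC = 22 - 4x + x^2; minimized at x = 2, giving min AVC = £18. That is the shutdown price.
ATC = 150/x + 22 - 4x + x^2. Setting dATC/dx = −150/x^2 − 4 + 2x = 0 gives x = 5 (since 2·5^3 − 4·5^2 = 150).
min ATC = 150/5 + 22 − 4·5 + 5^2 = £57. That is the break-even price.
Between these two prices the firm operates at a loss; above £57 it earns a profit.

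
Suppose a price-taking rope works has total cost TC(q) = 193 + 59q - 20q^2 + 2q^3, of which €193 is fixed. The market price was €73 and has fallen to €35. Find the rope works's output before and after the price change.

Output falls from 7 to 6

MC = 59 - 40q + 6q^2; the shutdown threshold is min AVC = €9 (at q = 5).
With P = €73 above the shutdown price, P = MC gives q = 7.
At P = €35 ≥ min AVC, set P = MC: q = 6. The firm stays open but cuts output.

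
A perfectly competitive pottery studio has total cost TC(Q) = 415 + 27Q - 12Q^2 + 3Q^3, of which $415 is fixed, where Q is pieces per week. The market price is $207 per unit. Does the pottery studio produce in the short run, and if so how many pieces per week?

Variable cost is VC = 27Q - 12Q^2 + 3Q^3, so AVC = VC/Q = 27 - 12Q + 3Q^2 and MC = dTC/dQ = 27 - 24Q + 9Q^2.
The AVC parabola has its vertex at Q = 12/6 = 2, where AVC = 27 - 12·2 + 3·2^2 = $15.
Since P = $207 ≥ min AVC = $15, price covers variable cost and the firm should produce.
Set P = MC: 207 = 27 - 24Q + 9Q^2 → -180 - 24Q + 9Q^2 = 0. The roots are Q = -10/3 and Q = 6; the profit-maximizing output is on the rising part of MC, so Q* = 6.
Check: AVC at Q = 6 is $63 ≤ P, so revenue covers variable cost.
Profit = P·Q − TC = 207·6 − 793 = $449.

Produce at Q = 6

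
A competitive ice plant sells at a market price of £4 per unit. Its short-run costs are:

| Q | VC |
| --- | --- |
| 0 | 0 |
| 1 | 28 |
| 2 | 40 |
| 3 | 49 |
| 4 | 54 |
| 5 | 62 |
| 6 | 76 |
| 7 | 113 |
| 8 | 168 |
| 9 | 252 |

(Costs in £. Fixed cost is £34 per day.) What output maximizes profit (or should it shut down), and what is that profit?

Q = 0 (shut down); profit = -£34

Tabulate TR − TC: Q=0: -34; Q=1: -58; Q=2: -66; Q=3: -71; Q=4: -72; Q=5: -76; Q=6: -86; Q=7: -119; Q=8: -170; Q=9: -250.
Profit is highest at Q = 0. Equivalently, the lowest AVC in the table is 62/5 ≈ £12.40 at Q = 5, and P = £4 falls below it — price never covers variable cost, so the firm shuts down and loses only its fixed cost.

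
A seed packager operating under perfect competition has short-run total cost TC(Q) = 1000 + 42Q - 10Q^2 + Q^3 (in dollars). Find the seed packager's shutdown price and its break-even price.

Shutdown price = $17; break-even price = $142

Shutdown price = min AVC. AVC = 42 - 10Q + Q^2, with vertex at Q = 5 and minimum $17.
ATC = 1000/Q + 42 - 10Q + Q^2. Setting dATC/dQ = −1000/Q^2 − 10 + 2Q = 0 gives Q = 10 (since 2·10^3 − 10·10^2 = 1000).
min ATC = 1000/10 + 42 − 10·10 + 10^2 = $142. That is the break-even price.
For $17 ≤ P < $142 the firm produces at a loss; below $17 it shuts down.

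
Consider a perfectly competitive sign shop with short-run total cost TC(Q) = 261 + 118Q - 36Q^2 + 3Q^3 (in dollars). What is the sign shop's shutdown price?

$10 per unit

The firm shuts down when price falls below the minimum of average variable cost. AVC = VC/Q = 118 - 36Q + 3Q^2.
dAVC/dQ = -36 + 6Q = 0 gives Q = 6. min AVC = 118 - 36·6 + 3·6^2 = 10.
The firm shuts down for any P below $10.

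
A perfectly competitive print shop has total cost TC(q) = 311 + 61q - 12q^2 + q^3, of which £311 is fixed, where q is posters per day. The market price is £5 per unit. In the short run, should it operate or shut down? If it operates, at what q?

From TC, MC = TC'(q) = 61 - 24q + 3q^2 and AVC = VC/q = 61 - 12q + q^2.
AVC is minimized where dAVC/dq = -12 + 2q = 0, at q = 6; min AVC = 61 - 12·6 + 6^2 = £25.
With P < min AVC (£5 < £25), every unit sold adds to the loss.
Shutting down limits the loss to fixed cost, £311.

Shut down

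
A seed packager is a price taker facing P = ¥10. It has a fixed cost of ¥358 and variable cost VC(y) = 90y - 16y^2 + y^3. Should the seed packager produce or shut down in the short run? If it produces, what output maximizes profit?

Shut down

Strip out fixed cost: VC = 90y - 16y^2 + y^3. Then AVC = 90 - 16y + y^2 and MC = 90 - 32y + 3y^2.
AVC hits its minimum where MC = AVC, at y = 8, giving min AVC = 90 - 16·8 + 8^2 = ¥26.
P = ¥10 lies below min AVC = ¥26; no output level covers variable cost.
Best response: produce nothing and absorb the ¥358 fixed cost.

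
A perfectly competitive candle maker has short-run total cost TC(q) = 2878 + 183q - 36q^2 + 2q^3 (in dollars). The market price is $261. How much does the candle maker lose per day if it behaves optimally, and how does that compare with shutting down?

Profit = -$174 at q = 13

AVC = 183 - 36q + 2q^2 has its minimum $21 at q = 9; price $261 clears that bar, so the firm operates.
MC = 183 - 72q + 6q^2. Setting P = MC and taking the root on the rising branch gives q* = 13.
TR = 261·13 = 3393. TC = 2878 + 689 = 3567. Profit = 3393 − 3567 = -$174.
That loss of $174 beats the $2878 the firm would lose by shutting down; producing recovers $2704 of fixed cost.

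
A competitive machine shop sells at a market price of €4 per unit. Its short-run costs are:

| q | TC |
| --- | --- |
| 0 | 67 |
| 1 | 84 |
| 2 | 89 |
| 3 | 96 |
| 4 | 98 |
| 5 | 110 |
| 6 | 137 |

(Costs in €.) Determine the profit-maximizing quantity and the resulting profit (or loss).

q = 0 (shut down); profit = -€67

Compute π = P·q − TC at each output: q=0: -67; q=1: -80; q=2: -81; q=3: -84; q=4: -82; q=5: -90; q=6: -113.
Profit is highest at q = 0. Equivalently, the lowest AVC in the table is 31/4 ≈ €7.75 at q = 4, and P = €4 falls below it — price never covers variable cost, so the firm shuts down and loses only its fixed cost.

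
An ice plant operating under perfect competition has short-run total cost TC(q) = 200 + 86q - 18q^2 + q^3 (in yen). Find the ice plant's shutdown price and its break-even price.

Shutdown price = ¥5; break-even price = ¥26

AVC = 86 - 18q + q^2; minimized at q = 9, giving min AVC = ¥5. That is the shutdown price.
ATC = 200/q + 86 - 18q + q^2. Setting dATC/dq = −200/q^2 − 18 + 2q = 0 gives q = 10 (since 2·10^3 − 18·10^2 = 200).
min ATC = 200/10 + 86 − 18·10 + 10^2 = ¥26. That is the break-even price.
For ¥5 ≤ P < ¥26 the firm produces at a loss; below ¥5 it shuts down.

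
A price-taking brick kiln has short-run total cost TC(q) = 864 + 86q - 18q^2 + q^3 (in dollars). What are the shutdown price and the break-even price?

Shutdown price = $5; break-even price = $86

Shutdown price = min AVC. AVC = 86 - 18q + q^2, with vertex at q = 9 and minimum $5.
ATC = 864/q + 86 - 18q + q^2. Setting dATC/dq = −864/q^2 − 18 + 2q = 0 gives q = 12 (since 2·12^3 − 18·12^2 = 864).
min ATC = 864/12 + 86 − 18·12 + 12^2 = $86. That is the break-even price.
For $5 ≤ P < $86 the firm produces at a loss; below $5 it shuts down.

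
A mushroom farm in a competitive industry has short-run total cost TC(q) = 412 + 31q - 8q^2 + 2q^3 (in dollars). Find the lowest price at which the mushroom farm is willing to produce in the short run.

$23 per unit

Short-run supply begins at min AVC. From VC = 31q - 8q^2 + 2q^3, AVC = 31 - 8q + 2q^2.
At the minimum of AVC, MC = AVC. MC = 31 - 16q + 6q^2; setting MC = AVC gives 4q^2 - 8q = 0, so q = 2. min AVC = 23.
So the shutdown price is $23.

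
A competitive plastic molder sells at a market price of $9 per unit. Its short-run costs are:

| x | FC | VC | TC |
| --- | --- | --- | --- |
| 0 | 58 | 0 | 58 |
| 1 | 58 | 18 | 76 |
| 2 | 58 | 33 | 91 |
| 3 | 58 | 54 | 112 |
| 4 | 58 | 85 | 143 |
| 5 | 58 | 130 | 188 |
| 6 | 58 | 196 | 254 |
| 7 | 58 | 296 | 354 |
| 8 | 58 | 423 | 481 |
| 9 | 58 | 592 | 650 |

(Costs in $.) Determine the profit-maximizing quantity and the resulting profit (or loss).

Profit at each row (π = 9x − TC): x=0: -58; x=1: -67; x=2: -73; x=3: -85; x=4: -107; x=5: -143; x=6: -200; x=7: -291; x=8: -409; x=9: -569.
Profit is highest at x = 0. Equivalently, the lowest AVC in the table is 33/2 ≈ $16.50 at x = 2, and P = $9 falls below it — price never covers variable cost, so the firm shuts down and loses only its fixed cost.

x = 0 (shut down); profit = -$58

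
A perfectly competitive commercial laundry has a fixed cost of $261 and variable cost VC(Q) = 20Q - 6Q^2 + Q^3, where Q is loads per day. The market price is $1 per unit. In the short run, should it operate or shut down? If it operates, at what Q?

Shut down

Strip out fixed cost: VC = 20Q - 6Q^2 + Q^3. Then AVC = 20 - 6Q + Q^2 and MC = 20 - 12Q + 3Q^2.
AVC is minimized where dAVC/dQ = -6 + 2Q = 0, at Q = 3; min AVC = 20 - 6·3 + 3^2 = $11.
P = $1 lies below min AVC = $11; no output level covers variable cost.
Shutting down limits the loss to fixed cost, $261.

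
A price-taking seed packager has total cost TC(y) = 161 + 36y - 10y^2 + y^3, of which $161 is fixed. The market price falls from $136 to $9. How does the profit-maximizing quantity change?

Output falls from 10 to 0 (the firm shuts down)

MC = 36 - 20y + 3y^2; the shutdown threshold is min AVC = $11 (at y = 5).
With P = $136 above the shutdown price, P = MC gives y = 10.
At P = $9 < min AVC = $11, price no longer covers variable cost at any output, so the firm shuts down: y = 0.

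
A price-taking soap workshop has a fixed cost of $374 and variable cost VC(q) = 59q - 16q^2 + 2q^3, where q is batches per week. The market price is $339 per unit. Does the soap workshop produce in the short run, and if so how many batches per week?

Strip out fixed cost: VC = 59q - 16q^2 + 2q^3. Then AVC = 59 - 16q + 2q^2 and MC = 59 - 32q + 6q^2.
AVC is minimized where dAVC/dq = -16 + 4q = 0, at q = 4; min AVC = 59 - 16·4 + 2·4^2 = $27.
Because $339 ≥ $27, revenue can cover variable cost; the firm operates.
P = MC gives -280 - 32q + 6q^2 = 0, with roots -14/3 and 10. Take the larger (rising MC): q* = 10.
Check: AVC at q = 10 is $99 ≤ P, so revenue covers variable cost.
Profit = P·q − TC = 339·10 − 1364 = $2026.

Produce at q = 10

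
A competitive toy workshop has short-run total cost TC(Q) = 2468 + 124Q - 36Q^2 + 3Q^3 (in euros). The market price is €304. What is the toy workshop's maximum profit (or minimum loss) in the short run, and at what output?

Profit = -€68 at Q = 10

AVC = 124 - 36Q + 3Q^2; min AVC = €16 at Q = 6. Since P = €304 ≥ min AVC, the firm produces.
With MC = 124 - 72Q + 9Q^2, P = MC on the upward-sloping part at Q* = 10.
TR = 304·10 = 3040. TC = 2468 + 640 = 3108. Profit = 3040 − 3108 = -€68.
Shutting down would mean losing the fixed cost of €2468, so operating at a loss of €68 is better by €2400.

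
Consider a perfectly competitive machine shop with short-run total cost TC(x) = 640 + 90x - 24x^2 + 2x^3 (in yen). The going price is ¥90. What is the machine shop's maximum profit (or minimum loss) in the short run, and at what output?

Profit = -¥128 at x = 8

AVC = 90 - 24x + 2x^2; min AVC = ¥18 at x = 6. Since P = ¥90 ≥ min AVC, the firm produces.
With MC = 90 - 48x + 6x^2, P = MC on the upward-sloping part at x* = 8.
TR = 90·8 = 720. TC = 640 + 208 = 848. Profit = 720 − 848 = -¥128.
Shutting down would mean losing the fixed cost of ¥640, so operating at a loss of ¥128 is better by ¥512.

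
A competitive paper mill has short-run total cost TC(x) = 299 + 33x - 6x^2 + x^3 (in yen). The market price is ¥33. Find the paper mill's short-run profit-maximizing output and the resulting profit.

AVC = 33 - 6x + x^2 has its minimum ¥24 at x = 3; price ¥33 clears that bar, so the firm operates.
MC = 33 - 12x + 3x^2. Setting P = MC and taking the root on the rising branch gives x* = 4.
TR = 33·4 = 132. TC = 299 + 100 = 399. Profit = 132 − 399 = -¥267.
Shutting down would mean losing the fixed cost of ¥299, so operating at a loss of ¥267 is better by ¥32.

Profit = -¥267 at x = 4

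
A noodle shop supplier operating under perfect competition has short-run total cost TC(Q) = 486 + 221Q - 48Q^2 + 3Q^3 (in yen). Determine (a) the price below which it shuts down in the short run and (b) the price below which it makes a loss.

AVC = 221 - 48Q + 3Q^2; minimized at Q = 8, giving min AVC = ¥29. That is the shutdown price.
ATC = 486/Q + 221 - 48Q + 3Q^2. Setting dATC/dQ = −486/Q^2 − 48 + 6Q = 0 gives Q = 9 (since 6·9^3 − 48·9^2 = 486).
min ATC = 486/9 + 221 − 48·9 + 3·9^2 = ¥86. That is the break-even price.
For ¥29 ≤ P < ¥86 the firm produces at a loss; below ¥29 it shuts down.

Shutdown price = ¥29; break-even price = ¥86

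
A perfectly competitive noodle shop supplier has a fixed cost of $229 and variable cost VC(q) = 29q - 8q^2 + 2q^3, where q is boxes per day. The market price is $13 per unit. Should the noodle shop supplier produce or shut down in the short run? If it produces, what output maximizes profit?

Variable cost is VC = 29q - 8q^2 + 2q^3, so AVC = VC/q = 29 - 8q + 2q^2 and MC = dTC/dq = 29 - 16q + 6q^2.
AVC is minimized where dAVC/dq = -8 + 4q = 0, at q = 2; min AVC = 29 - 8·2 + 2·2^2 = $21.
With P < min AVC ($13 < $21), every unit sold adds to the loss.
Shutting down limits the loss to fixed cost, $229.

Shut down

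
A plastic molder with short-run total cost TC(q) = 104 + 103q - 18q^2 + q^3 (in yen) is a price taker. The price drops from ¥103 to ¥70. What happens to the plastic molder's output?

MC = 103 - 36q + 3q^2; the shutdown threshold is min AVC = ¥22 (at q = 9).
With P = ¥103 above the shutdown price, P = MC gives q = 12.
At P = ¥70 ≥ min AVC, set P = MC: q = 11. The firm stays open but cuts output.

Output falls from 12 to 11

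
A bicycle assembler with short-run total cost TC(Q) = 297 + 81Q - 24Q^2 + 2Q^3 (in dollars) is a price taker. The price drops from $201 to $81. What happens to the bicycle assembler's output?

MC = 81 - 48Q + 6Q^2; the shutdown threshold is min AVC = $9 (at Q = 6).
At P = $201 ≥ min AVC, set P = MC on the rising branch: Q = 10.
At P = $81 ≥ min AVC, set P = MC: Q = 8. The firm stays open but cuts output.

Output falls from 10 to 8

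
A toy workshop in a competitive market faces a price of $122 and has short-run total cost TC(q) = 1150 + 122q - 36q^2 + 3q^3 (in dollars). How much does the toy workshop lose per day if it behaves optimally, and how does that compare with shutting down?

Profit = -$382 at q = 8

AVC = 122 - 36q + 3q^2; min AVC = $14 at q = 6. Since P = $122 ≥ min AVC, the firm produces.
MC = 122 - 72q + 9q^2. Setting P = MC and taking the root on the rising branch gives q* = 8.
TR = 122·8 = 976. TC = 1150 + 208 = 1358. Profit = 976 − 1358 = -$382.
By producing, the firm covers all variable cost plus $768 of fixed cost; shutting down would lose the full $1150.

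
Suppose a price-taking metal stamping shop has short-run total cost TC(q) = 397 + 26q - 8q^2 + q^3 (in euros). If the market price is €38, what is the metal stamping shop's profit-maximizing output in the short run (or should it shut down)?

Produce at q = 6

From TC, MC = TC'(q) = 26 - 16q + 3q^2 and AVC = VC/q = 26 - 8q + q^2.
The AVC parabola has its vertex at q = 8/2 = 4, where AVC = 26 - 8·4 + 4^2 = €10.
Because €38 ≥ €10, revenue can cover variable cost; the firm operates.
P = MC gives -12 - 16q + 3q^2 = 0, with roots -2/3 and 6. Take the larger (rising MC): q* = 6.
Check: AVC at q = 6 is €14 ≤ P, so revenue covers variable cost.
Profit = P·q − TC = 38·6 − 481 = -€253, a loss, but smaller than the €397 fixed cost the firm would lose by shutting down.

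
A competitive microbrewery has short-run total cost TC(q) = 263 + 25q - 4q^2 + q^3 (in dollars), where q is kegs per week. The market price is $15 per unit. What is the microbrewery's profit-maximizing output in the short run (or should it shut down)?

Strip out fixed cost: VC = 25q - 4q^2 + q^3. Then AVC = 25 - 4q + q^2 and MC = 25 - 8q + 3q^2.
AVC is minimized where dAVC/dq = -4 + 2q = 0, at q = 2; min AVC = 25 - 4·2 + 2^2 = $21.
Since P = $15 < min AVC = $21, price fails to cover variable cost at any output.
Shutting down limits the loss to fixed cost, $263.

Shut down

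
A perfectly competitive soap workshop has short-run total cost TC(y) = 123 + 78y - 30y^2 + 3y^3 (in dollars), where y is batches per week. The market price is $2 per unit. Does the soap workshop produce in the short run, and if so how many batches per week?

Shut down

Strip out fixed cost: VC = 78y - 30y^2 + 3y^3. Then AVC = 78 - 30y + 3y^2 and MC = 78 - 60y + 9y^2.
AVC is minimized where dAVC/dy = -30 + 6y = 0, at y = 5; min AVC = 78 - 30·5 + 3·5^2 = $3.
P = $2 lies below min AVC = $3; no output level covers variable cost.
Best response: produce nothing and absorb the $123 fixed cost.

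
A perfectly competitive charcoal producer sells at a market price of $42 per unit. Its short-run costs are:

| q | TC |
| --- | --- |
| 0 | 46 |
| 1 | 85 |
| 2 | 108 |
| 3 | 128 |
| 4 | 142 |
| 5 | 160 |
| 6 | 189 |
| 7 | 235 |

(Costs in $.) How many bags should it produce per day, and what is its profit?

Compute π = P·q − TC at each output: q=0: -46; q=1: -43; q=2: -24; q=3: -2; q=4: 26; q=5: 50; q=6: 63; q=7: 59.
Profit is maximized at q = 6. AVC there is 143/6 = $23.83 ≤ P, so producing beats shutting down (which would give -$46).

q = 6; profit = $63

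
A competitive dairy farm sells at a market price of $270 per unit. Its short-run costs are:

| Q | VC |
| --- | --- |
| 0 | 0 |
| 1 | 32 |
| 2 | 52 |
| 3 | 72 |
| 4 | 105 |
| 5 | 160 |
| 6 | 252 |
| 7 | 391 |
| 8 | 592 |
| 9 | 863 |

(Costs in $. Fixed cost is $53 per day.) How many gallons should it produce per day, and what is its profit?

Q = 8; profit = $1515

Tabulate TR − TC: Q=0: -53; Q=1: 185; Q=2: 435; Q=3: 685; Q=4: 922; Q=5: 1137; Q=6: 1315; Q=7: 1446; Q=8: 1515; Q=9: 1514.
Profit is maximized at Q = 8. AVC there is 592/8 = $74 ≤ P, so producing beats shutting down (which would give -$53).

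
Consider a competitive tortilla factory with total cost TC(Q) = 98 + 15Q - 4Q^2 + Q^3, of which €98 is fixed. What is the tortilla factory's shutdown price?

€11 per unit

Short-run supply begins at min AVC. From VC = 15Q - 4Q^2 + Q^3, AVC = 15 - 4Q + Q^2.
dAVC/dQ = -4 + 2Q = 0 gives Q = 2. min AVC = 15 - 4·2 + 2^2 = 11.
For P < €11 the firm produces nothing.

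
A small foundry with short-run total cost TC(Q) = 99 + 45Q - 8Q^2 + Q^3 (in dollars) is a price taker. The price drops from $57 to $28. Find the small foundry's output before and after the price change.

AVC = 45 - 8Q + Q^2, minimized at Q = 4 where min AVC = $29. MC = 45 - 16Q + 3Q^2.
At P = $57 ≥ min AVC, set P = MC on the rising branch: Q = 6.
At P = $28 < min AVC = $29, price no longer covers variable cost at any output, so the firm shuts down: Q = 0.

Output falls from 6 to 0 (the firm shuts down)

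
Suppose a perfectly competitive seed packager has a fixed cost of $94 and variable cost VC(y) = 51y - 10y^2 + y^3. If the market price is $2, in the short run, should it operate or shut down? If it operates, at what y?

Shut down

From TC, MC = TC'(y) = 51 - 20y + 3y^2 and AVC = VC/y = 51 - 10y + y^2.
AVC is minimized where dAVC/dy = -10 + 2y = 0, at y = 5; min AVC = 51 - 10·5 + 5^2 = $26.
P = $2 lies below min AVC = $26; no output level covers variable cost.
Best response: produce nothing and absorb the $94 fixed cost.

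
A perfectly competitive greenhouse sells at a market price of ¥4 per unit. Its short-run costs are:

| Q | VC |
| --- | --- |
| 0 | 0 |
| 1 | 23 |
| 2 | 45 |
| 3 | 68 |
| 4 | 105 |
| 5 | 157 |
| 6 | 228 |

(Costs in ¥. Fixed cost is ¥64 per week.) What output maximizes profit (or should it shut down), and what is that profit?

Q = 0 (shut down); profit = -¥64

Tabulate TR − TC: Q=0: -64; Q=1: -83; Q=2: -101; Q=3: -120; Q=4: -153; Q=5: -201; Q=6: -268.
Profit is highest at Q = 0. Equivalently, the lowest AVC in the table is 45/2 ≈ ¥22.50 at Q = 2, and P = ¥4 falls below it — price never covers variable cost, so the firm shuts down and loses only its fixed cost.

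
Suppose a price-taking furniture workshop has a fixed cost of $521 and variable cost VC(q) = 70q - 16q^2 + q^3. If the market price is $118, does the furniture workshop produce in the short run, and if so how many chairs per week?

Variable cost is VC = 70q - 16q^2 + q^3, so AVC = VC/q = 70 - 16q + q^2 and MC = dTC/dq = 70 - 32q + 3q^2.
The AVC parabola has its vertex at q = 16/2 = 8, where AVC = 70 - 16·8 + 8^2 = $6.
P = $118 exceeds min AVC = $6, so the firm stays open.
Set P = MC: 118 = 70 - 32q + 3q^2 → -48 - 32q + 3q^2 = 0. The roots are q = -4/3 and q = 12; the profit-maximizing output is on the rising part of MC, so q* = 12.
Check: AVC at q = 12 is $22 ≤ P, so revenue covers variable cost.
Profit = P·q − TC = 118·12 − 785 = $631.

Produce at q = 12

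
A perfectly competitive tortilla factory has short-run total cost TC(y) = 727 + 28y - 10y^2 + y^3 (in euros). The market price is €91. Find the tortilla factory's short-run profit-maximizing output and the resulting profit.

Profit = -€79 at y = 9

AVC = 28 - 10y + y^2 has its minimum €3 at y = 5; price €91 clears that bar, so the firm operates.
MC = 28 - 20y + 3y^2. Setting P = MC and taking the root on the rising branch gives y* = 9.
TR = 91·9 = 819. TC = 727 + 171 = 898. Profit = 819 − 898 = -€79.
That loss of €79 beats the €727 the firm would lose by shutting down; producing recovers €648 of fixed cost.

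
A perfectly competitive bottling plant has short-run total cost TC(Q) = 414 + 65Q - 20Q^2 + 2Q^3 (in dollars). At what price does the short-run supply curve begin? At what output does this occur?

The firm shuts down when price falls below the minimum of average variable cost. AVC = VC/Q = 65 - 20Q + 2Q^2.
dAVC/dQ = -20 + 4Q = 0 gives Q = 5. min AVC = 65 - 20·5 + 2·5^2 = 15.
The firm shuts down for any P below $15.

$15 per unit, at Q = 5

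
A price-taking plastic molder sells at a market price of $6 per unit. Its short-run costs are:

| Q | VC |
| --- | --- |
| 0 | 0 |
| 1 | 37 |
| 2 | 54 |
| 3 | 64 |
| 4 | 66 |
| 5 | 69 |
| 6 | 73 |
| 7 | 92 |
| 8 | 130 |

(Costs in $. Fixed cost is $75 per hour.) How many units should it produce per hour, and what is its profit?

Tabulate TR − TC: Q=0: -75; Q=1: -106; Q=2: -117; Q=3: -121; Q=4: -117; Q=5: -114; Q=6: -112; Q=7: -125; Q=8: -157.
Profit is highest at Q = 0. Equivalently, the lowest AVC in the table is 73/6 ≈ $12.17 at Q = 6, and P = $6 falls below it — price never covers variable cost, so the firm shuts down and loses only its fixed cost.

Q = 0 (shut down); profit = -$75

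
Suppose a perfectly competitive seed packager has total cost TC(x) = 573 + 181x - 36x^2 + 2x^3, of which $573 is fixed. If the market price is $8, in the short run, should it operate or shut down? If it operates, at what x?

Shut down

Strip out fixed cost: VC = 181x - 36x^2 + 2x^3. Then AVC = 181 - 36x + 2x^2 and MC = 181 - 72x + 6x^2.
AVC is minimized where dAVC/dx = -36 + 4x = 0, at x = 9; min AVC = 181 - 36·9 + 2·9^2 = $19.
Since P = $8 < min AVC = $19, price fails to cover variable cost at any output.
The firm minimizes its loss by shutting down and losing only its fixed cost of $573.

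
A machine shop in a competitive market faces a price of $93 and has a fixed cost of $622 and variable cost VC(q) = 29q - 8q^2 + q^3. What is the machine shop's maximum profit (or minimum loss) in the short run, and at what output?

AVC = 29 - 8q + q^2 has its minimum $13 at q = 4; price $93 clears that bar, so the firm operates.
MC = 29 - 16q + 3q^2. Setting P = MC and taking the root on the rising branch gives q* = 8.
TR = 93·8 = 744. TC = 622 + 232 = 854. Profit = 744 − 854 = -$110.
Shutting down would mean losing the fixed cost of $622, so operating at a loss of $110 is better by $512.

Profit = -$110 at q = 8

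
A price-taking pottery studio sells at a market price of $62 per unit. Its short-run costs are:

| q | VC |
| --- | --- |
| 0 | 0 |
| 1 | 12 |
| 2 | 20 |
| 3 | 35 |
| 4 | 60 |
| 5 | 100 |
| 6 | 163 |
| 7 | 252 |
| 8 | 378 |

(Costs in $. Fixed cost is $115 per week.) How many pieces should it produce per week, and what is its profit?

q = 5; profit = $95

Profit at each row (π = 62q − TC): q=0: -115; q=1: -65; q=2: -11; q=3: 36; q=4: 73; q=5: 95; q=6: 94; q=7: 67; q=8: 3.
Profit is maximized at q = 5. AVC there is 100/5 = $20 ≤ P, so producing beats shutting down (which would give -$115).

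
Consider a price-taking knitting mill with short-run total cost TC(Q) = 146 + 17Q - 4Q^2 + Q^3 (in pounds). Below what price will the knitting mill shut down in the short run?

The firm shuts down when price falls below the minimum of average variable cost. AVC = VC/Q = 17 - 4Q + Q^2.
At the minimum of AVC, MC = AVC. MC = 17 - 8Q + 3Q^2; setting MC = AVC gives 2Q^2 - 4Q = 0, so Q = 2. min AVC = 13.
For P < £13 the firm produces nothing.

£13 per unit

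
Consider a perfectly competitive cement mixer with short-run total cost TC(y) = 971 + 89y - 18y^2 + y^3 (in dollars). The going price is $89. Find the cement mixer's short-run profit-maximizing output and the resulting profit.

Profit = -$107 at y = 12

AVC = 89 - 18y + y^2; min AVC = $8 at y = 9. Since P = $89 ≥ min AVC, the firm produces.
MC = 89 - 36y + 3y^2. Setting P = MC and taking the root on the rising branch gives y* = 12.
TR = 89·12 = 1068. TC = 971 + 204 = 1175. Profit = 1068 − 1175 = -$107.
By producing, the firm covers all variable cost plus $864 of fixed cost; shutting down would lose the full $971.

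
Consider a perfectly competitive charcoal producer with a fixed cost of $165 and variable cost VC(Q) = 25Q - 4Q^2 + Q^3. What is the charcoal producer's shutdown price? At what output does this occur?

$21 per unit, at Q = 2

Short-run supply begins at min AVC. From VC = 25Q - 4Q^2 + Q^3, AVC = 25 - 4Q + Q^2.
dAVC/dQ = -4 + 2Q = 0 gives Q = 2. min AVC = 25 - 4·2 + 2^2 = 21.
For P < $21 the firm produces nothing.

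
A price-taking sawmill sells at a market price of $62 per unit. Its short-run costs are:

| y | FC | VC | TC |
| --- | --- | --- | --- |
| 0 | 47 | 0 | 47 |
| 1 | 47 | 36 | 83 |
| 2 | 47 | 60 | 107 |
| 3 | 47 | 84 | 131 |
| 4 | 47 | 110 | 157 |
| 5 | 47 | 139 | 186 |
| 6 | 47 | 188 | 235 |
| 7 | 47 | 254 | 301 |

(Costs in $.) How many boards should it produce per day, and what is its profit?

Compute π = P·y − TC at each output: y=0: -47; y=1: -21; y=2: 17; y=3: 55; y=4: 91; y=5: 124; y=6: 137; y=7: 133.
Profit is maximized at y = 6. AVC there is 188/6 = $31.33 ≤ P, so producing beats shutting down (which would give -$47).

y = 6; profit = $137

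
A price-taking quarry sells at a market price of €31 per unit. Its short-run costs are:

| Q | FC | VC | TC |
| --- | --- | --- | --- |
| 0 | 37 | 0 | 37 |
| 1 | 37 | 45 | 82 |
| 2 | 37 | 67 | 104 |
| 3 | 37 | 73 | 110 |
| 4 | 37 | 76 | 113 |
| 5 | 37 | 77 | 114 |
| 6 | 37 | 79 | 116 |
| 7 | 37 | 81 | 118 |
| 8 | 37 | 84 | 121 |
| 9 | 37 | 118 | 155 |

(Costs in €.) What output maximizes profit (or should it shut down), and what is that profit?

Q = 8; profit = €127

Profit at each row (π = 31Q − TC): Q=0: -37; Q=1: -51; Q=2: -42; Q=3: -17; Q=4: 11; Q=5: 41; Q=6: 70; Q=7: 99; Q=8: 127; Q=9: 124.
Profit is maximized at Q = 8. AVC there is 84/8 = €10.50 ≤ P, so producing beats shutting down (which would give -€37).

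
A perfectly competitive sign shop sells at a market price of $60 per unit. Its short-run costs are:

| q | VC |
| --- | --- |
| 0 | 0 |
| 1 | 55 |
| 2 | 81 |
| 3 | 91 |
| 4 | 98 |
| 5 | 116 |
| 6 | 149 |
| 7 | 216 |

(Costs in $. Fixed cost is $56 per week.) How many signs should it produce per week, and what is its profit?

Compute π = P·q − TC at each output: q=0: -56; q=1: -51; q=2: -17; q=3: 33; q=4: 86; q=5: 128; q=6: 155; q=7: 148.
Profit is maximized at q = 6. AVC there is 149/6 = $24.83 ≤ P, so producing beats shutting down (which would give -$56).

q = 6; profit = $155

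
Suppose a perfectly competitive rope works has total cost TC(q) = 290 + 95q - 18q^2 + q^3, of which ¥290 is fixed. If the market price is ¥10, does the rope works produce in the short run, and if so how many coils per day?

Shut down

From TC, MC = TC'(q) = 95 - 36q + 3q^2 and AVC = VC/q = 95 - 18q + q^2.
AVC hits its minimum where MC = AVC, at q = 9, giving min AVC = 95 - 18·9 + 9^2 = ¥14.
Since P = ¥10 < min AVC = ¥14, price fails to cover variable cost at any output.
Best response: produce nothing and absorb the ¥290 fixed cost.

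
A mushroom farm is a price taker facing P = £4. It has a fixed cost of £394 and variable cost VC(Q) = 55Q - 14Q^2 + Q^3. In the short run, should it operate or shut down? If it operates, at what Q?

From TC, MC = TC'(Q) = 55 - 28Q + 3Q^2 and AVC = VC/Q = 55 - 14Q + Q^2.
AVC hits its minimum where MC = AVC, at Q = 7, giving min AVC = 55 - 14·7 + 7^2 = £6.
P = £4 lies below min AVC = £6; no output level covers variable cost.
The firm minimizes its loss by shutting down and losing only its fixed cost of £394.

Shut down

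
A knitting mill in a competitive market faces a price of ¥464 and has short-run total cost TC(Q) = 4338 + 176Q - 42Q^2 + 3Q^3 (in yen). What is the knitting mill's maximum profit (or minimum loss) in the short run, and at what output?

Profit = -¥18 at Q = 12

AVC = 176 - 42Q + 3Q^2 has its minimum ¥29 at Q = 7; price ¥464 clears that bar, so the firm operates.
MC = 176 - 84Q + 9Q^2. Setting P = MC and taking the root on the rising branch gives Q* = 12.
TR = 464·12 = 5568. TC = 4338 + 1248 = 5586. Profit = 5568 − 5586 = -¥18.
That loss of ¥18 beats the ¥4338 the firm would lose by shutting down; producing recovers ¥4320 of fixed cost.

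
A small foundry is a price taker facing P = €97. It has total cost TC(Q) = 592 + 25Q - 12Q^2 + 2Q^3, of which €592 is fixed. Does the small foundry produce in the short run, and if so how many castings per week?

Variable cost is VC = 25Q - 12Q^2 + 2Q^3, so AVC = VC/Q = 25 - 12Q + 2Q^2 and MC = dTC/dQ = 25 - 24Q + 6Q^2.
The AVC parabola has its vertex at Q = 12/4 = 3, where AVC = 25 - 12·3 + 2·3^2 = €7.
P = €97 exceeds min AVC = €7, so the firm stays open.
Solving P = MC: -72 - 24Q + 6Q^2 = 0 ⇒ Q = -2 or 6. On the upward-sloping branch, Q* = 6.
Check: AVC at Q = 6 is €25 ≤ P, so revenue covers variable cost.
Profit = P·Q − TC = 97·6 − 742 = -€160, a loss, but smaller than the €592 fixed cost the firm would lose by shutting down.

Produce at Q = 6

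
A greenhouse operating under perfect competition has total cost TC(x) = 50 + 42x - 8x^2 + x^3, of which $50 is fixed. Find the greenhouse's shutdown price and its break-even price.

Shutdown price = $26; break-even price = $37

Shutdown price = min AVC. AVC = 42 - 8x + x^2, with vertex at x = 4 and minimum $26.
ATC = 50/x + 42 - 8x + x^2. Setting dATC/dx = −50/x^2 − 8 + 2x = 0 gives x = 5 (since 2·5^3 − 8·5^2 = 50).
min ATC = 50/5 + 42 − 8·5 + 5^2 = $37. That is the break-even price.
For $26 ≤ P < $37 the firm produces at a loss; below $26 it shuts down.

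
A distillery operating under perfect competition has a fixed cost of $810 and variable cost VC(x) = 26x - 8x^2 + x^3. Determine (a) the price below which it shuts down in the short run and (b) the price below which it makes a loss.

Shutdown price = min AVC. AVC = 26 - 8x + x^2, with vertex at x = 4 and minimum $10.
ATC = 810/x + 26 - 8x + x^2. Setting dATC/dx = −810/x^2 − 8 + 2x = 0 gives x = 9 (since 2·9^3 − 8·9^2 = 810).
min ATC = 810/9 + 26 − 8·9 + 9^2 = $125. That is the break-even price.
For $10 ≤ P < $125 the firm produces at a loss; below $10 it shuts down.

Shutdown price = $10; break-even price = $125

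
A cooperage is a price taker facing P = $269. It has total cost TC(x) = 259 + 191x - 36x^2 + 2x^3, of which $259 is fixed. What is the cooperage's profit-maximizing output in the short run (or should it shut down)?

From TC, MC = TC'(x) = 191 - 72x + 6x^2 and AVC = VC/x = 191 - 36x + 2x^2.
AVC is minimized where dAVC/dx = -36 + 4x = 0, at x = 9; min AVC = 191 - 36·9 + 2·9^2 = $29.
Since P = $269 ≥ min AVC = $29, price covers variable cost and the firm should produce.
P = MC gives -78 - 72x + 6x^2 = 0, with roots -1 and 13. Take the larger (rising MC): x* = 13.
Check: AVC at x = 13 is $61 ≤ P, so revenue covers variable cost.
Profit = P·x − TC = 269·13 − 1052 = $2445.

Produce at x = 13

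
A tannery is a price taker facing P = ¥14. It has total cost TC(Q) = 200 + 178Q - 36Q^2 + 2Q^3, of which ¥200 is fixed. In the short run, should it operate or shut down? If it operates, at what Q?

Shut down

From TC, MC = TC'(Q) = 178 - 72Q + 6Q^2 and AVC = VC/Q = 178 - 36Q + 2Q^2.
AVC is minimized where dAVC/dQ = -36 + 4Q = 0, at Q = 9; min AVC = 178 - 36·9 + 2·9^2 = ¥16.
Since P = ¥14 < min AVC = ¥16, price fails to cover variable cost at any output.
The firm minimizes its loss by shutting down and losing only its fixed cost of ¥200.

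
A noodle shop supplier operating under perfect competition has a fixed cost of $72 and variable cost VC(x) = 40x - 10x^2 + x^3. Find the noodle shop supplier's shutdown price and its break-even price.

Shutdown price = $15; break-even price = $28

Shutdown price = min AVC. AVC = 40 - 10x + x^2, with vertex at x = 5 and minimum $15.
ATC = 72/x + 40 - 10x + x^2. Setting dATC/dx = −72/x^2 − 10 + 2x = 0 gives x = 6 (since 2·6^3 − 10·6^2 = 72).
min ATC = 72/6 + 40 − 10·6 + 6^2 = $28. That is the break-even price.
For $15 ≤ P < $28 the firm produces at a loss; below $15 it shuts down.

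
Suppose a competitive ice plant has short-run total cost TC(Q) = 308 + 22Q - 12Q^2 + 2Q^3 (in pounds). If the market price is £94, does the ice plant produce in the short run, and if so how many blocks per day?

From TC, MC = TC'(Q) = 22 - 24Q + 6Q^2 and AVC = VC/Q = 22 - 12Q + 2Q^2.
The AVC parabola has its vertex at Q = 12/4 = 3, where AVC = 22 - 12·3 + 2·3^2 = £4.
Because £94 ≥ £4, revenue can cover variable cost; the firm operates.
P = MC gives -72 - 24Q + 6Q^2 = 0, with roots -2 and 6. Take the larger (rising MC): Q* = 6.
Check: AVC at Q = 6 is £22 ≤ P, so revenue covers variable cost.
Profit = P·Q − TC = 94·6 − 440 = £124.

Produce at Q = 6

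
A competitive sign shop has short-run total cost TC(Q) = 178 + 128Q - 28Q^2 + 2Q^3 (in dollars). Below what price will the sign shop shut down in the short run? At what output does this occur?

$30 per unit, at Q = 7

Short-run supply begins at min AVC. From VC = 128Q - 28Q^2 + 2Q^3, AVC = 128 - 28Q + 2Q^2.
dAVC/dQ = -28 + 4Q = 0 gives Q = 7. min AVC = 128 - 28·7 + 2·7^2 = 30.
The firm shuts down for any P below $30.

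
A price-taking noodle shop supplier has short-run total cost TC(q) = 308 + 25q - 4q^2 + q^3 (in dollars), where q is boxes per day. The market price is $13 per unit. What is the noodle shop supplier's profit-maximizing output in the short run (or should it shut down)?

Shut down

Strip out fixed cost: VC = 25q - 4q^2 + q^3. Then AVC = 25 - 4q + q^2 and MC = 25 - 8q + 3q^2.
AVC hits its minimum where MC = AVC, at q = 2, giving min AVC = 25 - 4·2 + 2^2 = $21.
With P < min AVC ($13 < $21), every unit sold adds to the loss.
Best response: produce nothing and absorb the $308 fixed cost.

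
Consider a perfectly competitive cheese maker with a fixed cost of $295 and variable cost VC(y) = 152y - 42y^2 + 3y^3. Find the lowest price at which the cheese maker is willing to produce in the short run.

Short-run supply begins at min AVC. From VC = 152y - 42y^2 + 3y^3, AVC = 152 - 42y + 3y^2.
dAVC/dy = -42 + 6y = 0 gives y = 7. min AVC = 152 - 42·7 + 3·7^2 = 5.
For P < $5 the firm produces nothing.

$5 per unit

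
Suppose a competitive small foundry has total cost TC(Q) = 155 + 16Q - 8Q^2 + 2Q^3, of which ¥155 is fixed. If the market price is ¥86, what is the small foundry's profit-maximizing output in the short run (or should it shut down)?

Variable cost is VC = 16Q - 8Q^2 + 2Q^3, so AVC = VC/Q = 16 - 8Q + 2Q^2 and MC = dTC/dQ = 16 - 16Q + 6Q^2.
AVC is minimized where dAVC/dQ = -8 + 4Q = 0, at Q = 2; min AVC = 16 - 8·2 + 2·2^2 = ¥8.
Since P = ¥86 ≥ min AVC = ¥8, price covers variable cost and the firm should produce.
Set P = MC: 86 = 16 - 16Q + 6Q^2 → -70 - 16Q + 6Q^2 = 0. The roots are Q = -7/3 and Q = 5; the profit-maximizing output is on the rising part of MC, so Q* = 5.
Check: AVC at Q = 5 is ¥26 ≤ P, so revenue covers variable cost.
Profit = P·Q − TC = 86·5 − 285 = ¥145.

Produce at Q = 5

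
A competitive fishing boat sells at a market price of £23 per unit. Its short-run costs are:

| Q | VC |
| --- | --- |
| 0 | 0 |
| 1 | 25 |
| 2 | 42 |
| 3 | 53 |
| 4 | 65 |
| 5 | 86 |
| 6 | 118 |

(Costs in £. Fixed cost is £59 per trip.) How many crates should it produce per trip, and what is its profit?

Compute π = P·Q − TC at each output: Q=0: -59; Q=1: -61; Q=2: -55; Q=3: -43; Q=4: -32; Q=5: -30; Q=6: -39.
Profit is maximized at Q = 5. AVC there is 86/5 = £17.20 ≤ P, so producing beats shutting down (which would give -£59).

Q = 5; profit = -£30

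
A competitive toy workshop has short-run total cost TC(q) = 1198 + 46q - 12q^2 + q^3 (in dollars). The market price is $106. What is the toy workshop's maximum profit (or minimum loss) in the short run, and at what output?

Profit = -$398 at q = 10

AVC = 46 - 12q + q^2 has its minimum $10 at q = 6; price $106 clears that bar, so the firm operates.
MC = 46 - 24q + 3q^2. Setting P = MC and taking the root on the rising branch gives q* = 10.
TR = 106·10 = 1060. TC = 1198 + 260 = 1458. Profit = 1060 − 1458 = -$398.
By producing, the firm covers all variable cost plus $800 of fixed cost; shutting down would lose the full $1198.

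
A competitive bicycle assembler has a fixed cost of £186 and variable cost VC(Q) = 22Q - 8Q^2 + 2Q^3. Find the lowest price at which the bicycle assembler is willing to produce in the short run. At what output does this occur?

£14 per unit, at Q = 2

The shutdown price is the minimum of AVC. VC = 22Q - 8Q^2 + 2Q^3, so AVC = 22 - 8Q + 2Q^2.
dAVC/dQ = -8 + 4Q = 0 gives Q = 2. min AVC = 22 - 8·2 + 2·2^2 = 14.
For P < £14 the firm produces nothing.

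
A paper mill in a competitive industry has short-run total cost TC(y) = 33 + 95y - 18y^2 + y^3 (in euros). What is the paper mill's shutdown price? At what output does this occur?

€14 per unit, at y = 9

Short-run supply begins at min AVC. From VC = 95y - 18y^2 + y^3, AVC = 95 - 18y + y^2.
At the minimum of AVC, MC = AVC. MC = 95 - 36y + 3y^2; setting MC = AVC gives 2y^2 - 18y = 0, so y = 9. min AVC = 14.
For P < €14 the firm produces nothing.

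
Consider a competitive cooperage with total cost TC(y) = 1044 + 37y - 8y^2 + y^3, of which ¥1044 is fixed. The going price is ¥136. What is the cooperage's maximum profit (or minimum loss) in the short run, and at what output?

Profit = -¥234 at y = 9

AVC = 37 - 8y + y^2 has its minimum ¥21 at y = 4; price ¥136 clears that bar, so the firm operates.
With MC = 37 - 16y + 3y^2, P = MC on the upward-sloping part at y* = 9.
TR = 136·9 = 1224. TC = 1044 + 414 = 1458. Profit = 1224 − 1458 = -¥234.
Shutting down would mean losing the fixed cost of ¥1044, so operating at a loss of ¥234 is better by ¥810.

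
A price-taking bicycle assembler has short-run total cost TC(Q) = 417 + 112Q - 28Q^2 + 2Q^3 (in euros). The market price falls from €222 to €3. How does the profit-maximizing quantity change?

Output falls from 11 to 0 (the firm shuts down)

AVC = 112 - 28Q + 2Q^2, minimized at Q = 7 where min AVC = €14. MC = 112 - 56Q + 6Q^2.
With P = €222 above the shutdown price, P = MC gives Q = 11.
At P = €3 < min AVC = €14, price no longer covers variable cost at any output, so the firm shuts down: Q = 0.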